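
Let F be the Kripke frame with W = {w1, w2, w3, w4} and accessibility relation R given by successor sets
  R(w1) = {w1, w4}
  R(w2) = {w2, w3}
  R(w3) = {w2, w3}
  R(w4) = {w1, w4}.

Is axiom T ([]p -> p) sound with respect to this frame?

By correspondence theory, T is valid on a frame iff R is reflexive.
Reflexive: yes — every world is R-related to itself.

Yes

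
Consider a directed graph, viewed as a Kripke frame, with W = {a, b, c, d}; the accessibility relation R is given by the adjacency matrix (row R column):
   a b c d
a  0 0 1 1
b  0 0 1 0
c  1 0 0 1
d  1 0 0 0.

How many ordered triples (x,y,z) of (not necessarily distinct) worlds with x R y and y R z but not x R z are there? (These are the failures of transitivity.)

7

Enumerating: (a,c,a), (a,d,a), (b,c,a), (b,c,d), (c,a,c), (d,a,c), (d,a,d).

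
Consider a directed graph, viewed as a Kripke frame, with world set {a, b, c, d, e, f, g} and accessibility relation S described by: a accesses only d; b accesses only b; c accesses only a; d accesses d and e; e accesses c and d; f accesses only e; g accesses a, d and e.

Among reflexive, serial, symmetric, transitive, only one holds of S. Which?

Reflexive: no — a is not related to itself.
Serial: yes — every world has a successor (e.g. a S d).
Symmetric: no — a S d but not d S a.
Transitive: no — a S d and d S e, but not a S e.
Only serial holds.

serial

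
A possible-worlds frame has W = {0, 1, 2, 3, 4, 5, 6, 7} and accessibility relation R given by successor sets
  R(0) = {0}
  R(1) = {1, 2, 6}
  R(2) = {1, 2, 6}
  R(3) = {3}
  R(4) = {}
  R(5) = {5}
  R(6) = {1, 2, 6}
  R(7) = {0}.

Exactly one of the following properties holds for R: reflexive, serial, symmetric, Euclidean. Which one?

Reflexive: no — 4 is not related to itself.
Serial: no — 4 has no R-successor.
Symmetric: no — 7 R 0 but not 0 R 7.
Euclidean: yes — any two successors of a common world are R-related.
Only Euclidean holds.

Euclidean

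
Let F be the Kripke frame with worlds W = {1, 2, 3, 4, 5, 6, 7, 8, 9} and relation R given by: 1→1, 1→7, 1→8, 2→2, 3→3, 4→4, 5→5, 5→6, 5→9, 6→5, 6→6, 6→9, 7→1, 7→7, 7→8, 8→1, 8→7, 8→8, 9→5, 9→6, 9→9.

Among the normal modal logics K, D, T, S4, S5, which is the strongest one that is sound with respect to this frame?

S5

Serial (axiom D): yes — every world has a successor (e.g. 1 R 1).
Reflexive (axiom T): yes — every world is R-related to itself.
Transitive (axiom 4): yes — every two-step R-path is closed by a direct edge.
Euclidean (axiom 5): yes — any two successors of a common world are R-related.
So F validates K, D, T, S4, S5. The strongest is S5.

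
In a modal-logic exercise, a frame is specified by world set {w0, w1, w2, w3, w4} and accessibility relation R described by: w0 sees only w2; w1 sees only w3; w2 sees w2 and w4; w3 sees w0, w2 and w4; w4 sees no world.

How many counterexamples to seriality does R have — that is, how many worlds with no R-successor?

Enumerating: w4.

1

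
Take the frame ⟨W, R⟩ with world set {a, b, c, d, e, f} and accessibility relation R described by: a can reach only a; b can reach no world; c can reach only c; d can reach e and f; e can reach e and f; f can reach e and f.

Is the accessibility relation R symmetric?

Symmetric: no — d R e but not e R d.

No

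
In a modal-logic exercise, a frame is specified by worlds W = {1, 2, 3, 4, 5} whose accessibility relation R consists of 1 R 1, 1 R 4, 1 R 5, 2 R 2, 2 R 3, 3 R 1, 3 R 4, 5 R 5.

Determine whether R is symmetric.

Symmetric: no — 1 R 4 but not 4 R 1.

No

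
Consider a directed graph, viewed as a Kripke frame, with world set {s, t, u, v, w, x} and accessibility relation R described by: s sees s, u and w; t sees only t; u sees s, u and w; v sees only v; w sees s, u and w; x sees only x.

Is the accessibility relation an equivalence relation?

Reflexive: yes — every world is R-related to itself.
Symmetric: yes — every pair in R has its reverse in R.
Transitive: yes — every two-step R-path is closed by a direct edge.
So R is an equivalence relation.

Yes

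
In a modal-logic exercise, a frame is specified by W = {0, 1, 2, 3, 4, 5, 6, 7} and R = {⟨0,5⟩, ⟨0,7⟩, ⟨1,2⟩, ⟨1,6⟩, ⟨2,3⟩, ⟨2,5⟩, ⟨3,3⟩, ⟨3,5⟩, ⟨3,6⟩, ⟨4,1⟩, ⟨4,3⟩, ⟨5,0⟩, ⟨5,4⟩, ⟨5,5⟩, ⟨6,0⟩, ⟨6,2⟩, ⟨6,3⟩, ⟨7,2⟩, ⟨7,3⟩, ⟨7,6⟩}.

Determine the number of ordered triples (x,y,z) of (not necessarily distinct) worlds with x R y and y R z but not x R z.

31

Enumerating: (0,5,0), (0,5,4), (0,7,2), (0,7,3), (0,7,6), (1,2,3), (1,2,5), (1,6,0), (1,6,3), (2,3,6), (2,5,0), (2,5,4), … and 19 more.
Total: 31.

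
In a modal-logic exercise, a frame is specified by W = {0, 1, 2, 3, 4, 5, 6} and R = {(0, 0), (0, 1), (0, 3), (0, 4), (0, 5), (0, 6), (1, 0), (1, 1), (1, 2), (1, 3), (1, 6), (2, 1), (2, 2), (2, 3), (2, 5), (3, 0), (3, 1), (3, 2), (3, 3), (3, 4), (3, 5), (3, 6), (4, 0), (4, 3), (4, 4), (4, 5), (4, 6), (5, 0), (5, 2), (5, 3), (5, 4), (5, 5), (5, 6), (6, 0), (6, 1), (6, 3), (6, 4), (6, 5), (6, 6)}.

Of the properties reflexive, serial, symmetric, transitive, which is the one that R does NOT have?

Reflexive: yes — every world is R-related to itself.
Serial: yes — every world has a successor (e.g. 0 R 0).
Symmetric: yes — every pair in R has its reverse in R.
Transitive: no — 0 R 1 and 1 R 2, but not 0 R 2.
Only transitive fails.

transitive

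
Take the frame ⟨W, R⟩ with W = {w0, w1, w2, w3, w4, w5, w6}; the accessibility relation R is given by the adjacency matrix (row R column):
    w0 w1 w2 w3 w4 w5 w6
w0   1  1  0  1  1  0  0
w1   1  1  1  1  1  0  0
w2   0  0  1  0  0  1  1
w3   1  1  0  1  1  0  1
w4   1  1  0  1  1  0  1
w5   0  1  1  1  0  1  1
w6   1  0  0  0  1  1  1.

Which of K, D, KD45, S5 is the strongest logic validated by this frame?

Serial (axiom D): yes — every world has a successor (e.g. w0 R w0).
Euclidean (axiom 5): no — w1 R w0 and w1 R w2, but not w0 R w2.
Transitive (axiom 4): no — w0 R w1 and w1 R w2, but not w0 R w2.
Reflexive (axiom T): yes — every world is R-related to itself.
So F validates K, D; KD45 would additionally require R to be Euclidean and transitive. The strongest is D.

D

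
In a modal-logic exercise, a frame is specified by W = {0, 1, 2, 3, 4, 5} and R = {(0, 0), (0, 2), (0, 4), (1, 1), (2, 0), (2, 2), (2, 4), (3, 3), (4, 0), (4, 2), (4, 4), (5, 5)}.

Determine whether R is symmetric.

Symmetric: yes — every pair in R has its reverse in R.

Yes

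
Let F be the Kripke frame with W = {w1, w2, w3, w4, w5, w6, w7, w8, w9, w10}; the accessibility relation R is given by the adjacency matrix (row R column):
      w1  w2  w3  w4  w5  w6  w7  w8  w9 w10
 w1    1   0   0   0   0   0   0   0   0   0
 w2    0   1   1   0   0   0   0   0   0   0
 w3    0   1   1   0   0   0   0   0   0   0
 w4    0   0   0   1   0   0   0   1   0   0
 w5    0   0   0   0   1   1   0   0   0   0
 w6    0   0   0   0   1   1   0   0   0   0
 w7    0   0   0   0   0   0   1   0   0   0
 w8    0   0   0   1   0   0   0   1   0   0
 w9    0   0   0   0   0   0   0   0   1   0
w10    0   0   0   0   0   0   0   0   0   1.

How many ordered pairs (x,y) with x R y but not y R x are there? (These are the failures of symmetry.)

0

R is symmetric; there are no such tuples.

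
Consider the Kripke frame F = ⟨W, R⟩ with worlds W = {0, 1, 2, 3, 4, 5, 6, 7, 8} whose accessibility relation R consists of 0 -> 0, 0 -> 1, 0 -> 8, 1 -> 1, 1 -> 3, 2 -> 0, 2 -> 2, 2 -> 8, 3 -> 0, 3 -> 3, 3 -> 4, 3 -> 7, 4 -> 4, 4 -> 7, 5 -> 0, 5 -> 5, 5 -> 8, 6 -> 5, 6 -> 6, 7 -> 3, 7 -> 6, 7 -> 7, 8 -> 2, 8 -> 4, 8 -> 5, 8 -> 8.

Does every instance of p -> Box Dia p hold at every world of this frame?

No

Axiom B corresponds to the accessibility relation being symmetric.
Symmetric: no — 0 R 1 but not 1 R 0.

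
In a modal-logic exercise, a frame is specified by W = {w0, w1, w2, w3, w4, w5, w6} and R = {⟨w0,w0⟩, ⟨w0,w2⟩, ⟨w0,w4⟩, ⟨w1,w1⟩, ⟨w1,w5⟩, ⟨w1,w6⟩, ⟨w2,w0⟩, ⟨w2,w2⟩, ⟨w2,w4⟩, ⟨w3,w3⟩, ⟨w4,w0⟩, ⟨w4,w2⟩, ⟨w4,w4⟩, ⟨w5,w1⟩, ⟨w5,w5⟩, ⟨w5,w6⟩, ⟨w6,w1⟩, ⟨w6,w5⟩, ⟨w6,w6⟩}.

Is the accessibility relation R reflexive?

Yes

Reflexive: yes — every world is R-related to itself.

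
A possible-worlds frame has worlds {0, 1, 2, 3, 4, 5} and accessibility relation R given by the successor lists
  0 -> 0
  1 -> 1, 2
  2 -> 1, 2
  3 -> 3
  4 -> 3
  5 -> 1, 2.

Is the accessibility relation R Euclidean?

Yes

Euclidean: yes — any two successors of a common world are R-related.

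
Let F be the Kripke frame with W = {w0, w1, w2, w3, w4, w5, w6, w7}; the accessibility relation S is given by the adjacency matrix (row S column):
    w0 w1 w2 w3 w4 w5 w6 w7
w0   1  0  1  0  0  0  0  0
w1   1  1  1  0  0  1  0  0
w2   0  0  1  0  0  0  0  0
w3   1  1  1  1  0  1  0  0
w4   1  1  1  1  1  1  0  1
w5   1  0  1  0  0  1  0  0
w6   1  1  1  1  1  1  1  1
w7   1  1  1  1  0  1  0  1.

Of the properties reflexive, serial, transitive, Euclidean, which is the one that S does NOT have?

Euclidean

Reflexive: yes — every world is S-related to itself.
Serial: yes — every world has a successor (e.g. w0 S w0).
Transitive: yes — every two-step S-path is closed by a direct edge.
Euclidean: no — w1 S w0 and w1 S w5, but not w0 S w5.
Only Euclidean fails.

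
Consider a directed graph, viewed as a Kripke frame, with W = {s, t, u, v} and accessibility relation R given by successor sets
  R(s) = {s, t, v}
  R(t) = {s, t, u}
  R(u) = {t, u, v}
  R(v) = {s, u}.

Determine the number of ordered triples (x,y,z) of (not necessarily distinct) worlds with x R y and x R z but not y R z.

Enumerating: (s,t,v), (s,v,t), (s,v,v), (t,s,u), (t,u,s), (u,t,v), (u,v,t), (u,v,v), (v,s,u), (v,u,s).

10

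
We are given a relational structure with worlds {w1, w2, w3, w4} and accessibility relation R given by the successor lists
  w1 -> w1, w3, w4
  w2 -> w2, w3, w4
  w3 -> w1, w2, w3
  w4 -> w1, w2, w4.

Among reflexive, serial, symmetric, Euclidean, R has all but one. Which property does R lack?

Reflexive: yes — every world is R-related to itself.
Serial: yes — every world has a successor (e.g. w1 R w1).
Symmetric: yes — every pair in R has its reverse in R.
Euclidean: no — w1 R w3 and w1 R w4, but not w3 R w4.
Only Euclidean fails.

Euclidean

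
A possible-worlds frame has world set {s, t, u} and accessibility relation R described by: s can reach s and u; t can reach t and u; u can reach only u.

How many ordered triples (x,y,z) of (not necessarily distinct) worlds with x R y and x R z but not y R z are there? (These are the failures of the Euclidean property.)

Enumerating: (s,u,s), (t,u,t).

2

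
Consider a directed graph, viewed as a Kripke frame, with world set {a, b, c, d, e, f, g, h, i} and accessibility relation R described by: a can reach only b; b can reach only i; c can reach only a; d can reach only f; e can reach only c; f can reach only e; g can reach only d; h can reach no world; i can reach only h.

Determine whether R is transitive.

No

Transitive: no — a R b and b R i, but not a R i.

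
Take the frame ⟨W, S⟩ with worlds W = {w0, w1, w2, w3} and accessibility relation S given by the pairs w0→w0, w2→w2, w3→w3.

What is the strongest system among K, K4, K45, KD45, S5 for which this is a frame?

Transitive (axiom 4): yes — every two-step S-path is closed by a direct edge.
Euclidean (axiom 5): yes — any two successors of a common world are S-related.
Serial (axiom D): no — w1 has no S-successor.
Reflexive (axiom T): no — w1 is not related to itself.
So F validates K, K4, K45; KD45 would additionally require S to be serial. The strongest is K45.

K45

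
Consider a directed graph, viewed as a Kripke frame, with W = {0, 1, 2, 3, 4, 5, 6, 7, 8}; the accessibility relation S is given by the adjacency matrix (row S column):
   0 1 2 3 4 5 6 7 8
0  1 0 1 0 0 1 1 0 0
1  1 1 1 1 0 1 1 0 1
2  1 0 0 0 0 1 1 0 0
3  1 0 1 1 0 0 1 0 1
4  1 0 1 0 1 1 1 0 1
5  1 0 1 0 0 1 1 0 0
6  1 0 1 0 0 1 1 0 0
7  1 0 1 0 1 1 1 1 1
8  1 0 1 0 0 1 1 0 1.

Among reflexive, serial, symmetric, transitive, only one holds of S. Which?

Reflexive: no — 2 is not related to itself.
Serial: yes — every world has a successor (e.g. 0 S 0).
Symmetric: no — 1 S 0 but not 0 S 1.
Transitive: no — 3 S 0 and 0 S 5, but not 3 S 5.
Only serial holds.

serial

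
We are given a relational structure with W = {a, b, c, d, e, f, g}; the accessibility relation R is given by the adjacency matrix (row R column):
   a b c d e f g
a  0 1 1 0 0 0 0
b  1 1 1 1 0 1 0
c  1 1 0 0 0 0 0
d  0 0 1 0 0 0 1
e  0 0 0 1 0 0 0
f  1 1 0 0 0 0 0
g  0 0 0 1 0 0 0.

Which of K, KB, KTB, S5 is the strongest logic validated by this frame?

K

Symmetric (axiom B): no — b R d but not d R b.
Reflexive (axiom T): no — a is not related to itself.
Euclidean (axiom 5): no — b R a and b R d, but not a R d.
So F validates K; KB would additionally require R to be symmetric. The strongest is K.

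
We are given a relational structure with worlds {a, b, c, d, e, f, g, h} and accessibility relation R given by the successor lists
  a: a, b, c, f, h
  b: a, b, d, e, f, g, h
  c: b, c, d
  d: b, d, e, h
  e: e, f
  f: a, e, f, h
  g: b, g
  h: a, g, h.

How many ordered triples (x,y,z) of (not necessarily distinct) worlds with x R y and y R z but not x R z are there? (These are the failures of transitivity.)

Enumerating: (a,b,d), (a,b,e), (a,b,g), (a,c,d), (a,f,e), (a,h,g), (b,a,c), (c,b,a), (c,b,e), (c,b,f), (c,b,g), (c,b,h), … and 22 more.
Total: 34.

34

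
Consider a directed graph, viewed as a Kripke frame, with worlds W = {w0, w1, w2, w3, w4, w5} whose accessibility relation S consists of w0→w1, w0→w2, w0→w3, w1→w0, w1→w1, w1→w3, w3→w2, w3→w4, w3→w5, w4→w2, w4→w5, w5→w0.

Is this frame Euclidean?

No

Euclidean: no — w0 S w1 and w0 S w2, but not w1 S w2.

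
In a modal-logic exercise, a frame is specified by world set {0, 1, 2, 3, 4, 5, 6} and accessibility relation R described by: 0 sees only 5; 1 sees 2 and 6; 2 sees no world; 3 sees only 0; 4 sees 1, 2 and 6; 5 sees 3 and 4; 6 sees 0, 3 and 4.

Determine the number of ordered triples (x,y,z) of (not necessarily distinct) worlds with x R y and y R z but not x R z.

17

Enumerating: (0,5,3), (0,5,4), (1,6,0), (1,6,3), (1,6,4), (3,0,5), (4,6,0), (4,6,3), (4,6,4), (5,3,0), (5,4,1), (5,4,2), (5,4,6), (6,0,5), (6,4,1), (6,4,2), (6,4,6).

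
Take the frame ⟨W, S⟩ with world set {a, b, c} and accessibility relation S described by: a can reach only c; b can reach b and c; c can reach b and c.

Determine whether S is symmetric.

No

Symmetric: no — a S c but not c S a.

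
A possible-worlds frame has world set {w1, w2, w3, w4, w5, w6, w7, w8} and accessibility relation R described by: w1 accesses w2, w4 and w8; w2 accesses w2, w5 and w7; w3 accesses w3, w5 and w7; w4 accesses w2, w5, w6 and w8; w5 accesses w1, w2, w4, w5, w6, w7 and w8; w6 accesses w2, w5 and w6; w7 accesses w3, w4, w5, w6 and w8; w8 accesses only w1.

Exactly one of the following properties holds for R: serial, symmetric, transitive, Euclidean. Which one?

Serial: yes — every world has a successor (e.g. w1 R w2).
Symmetric: no — w1 R w2 but not w2 R w1.
Transitive: no — w1 R w2 and w2 R w5, but not w1 R w5.
Euclidean: no — w1 R w2 and w1 R w4, but not w2 R w4.
Only serial holds.

serial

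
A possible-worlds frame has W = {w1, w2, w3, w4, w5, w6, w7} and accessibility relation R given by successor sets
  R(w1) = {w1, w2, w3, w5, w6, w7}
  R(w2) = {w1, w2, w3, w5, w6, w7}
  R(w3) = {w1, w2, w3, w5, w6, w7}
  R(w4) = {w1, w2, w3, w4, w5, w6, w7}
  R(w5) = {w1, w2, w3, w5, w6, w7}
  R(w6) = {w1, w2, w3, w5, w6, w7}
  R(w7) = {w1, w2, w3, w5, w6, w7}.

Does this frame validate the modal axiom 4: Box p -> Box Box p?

Yes

By correspondence theory, 4 is valid on a frame iff R is transitive.
Transitive: yes — every two-step R-path is closed by a direct edge.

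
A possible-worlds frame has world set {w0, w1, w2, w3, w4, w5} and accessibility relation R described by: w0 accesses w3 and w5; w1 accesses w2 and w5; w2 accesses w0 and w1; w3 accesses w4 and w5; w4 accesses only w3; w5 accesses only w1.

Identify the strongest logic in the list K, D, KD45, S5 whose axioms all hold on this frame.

Serial (axiom D): yes — every world has a successor (e.g. w0 R w3).
Euclidean (axiom 5): no — w0 R w5 and w0 R w3, but not w5 R w3.
Transitive (axiom 4): no — w0 R w3 and w3 R w4, but not w0 R w4.
Reflexive (axiom T): no — w0 is not related to itself.
So F validates K, D; KD45 would additionally require R to be Euclidean and transitive. The strongest is D.

D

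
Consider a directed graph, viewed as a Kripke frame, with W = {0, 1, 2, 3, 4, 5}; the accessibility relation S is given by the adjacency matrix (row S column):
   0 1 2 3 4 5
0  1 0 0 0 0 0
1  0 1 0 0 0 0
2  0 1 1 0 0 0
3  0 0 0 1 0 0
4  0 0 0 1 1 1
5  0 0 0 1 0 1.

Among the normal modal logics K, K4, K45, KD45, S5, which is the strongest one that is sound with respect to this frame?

Transitive (axiom 4): yes — every two-step S-path is closed by a direct edge.
Euclidean (axiom 5): no — 4 S 3 and 4 S 5, but not 3 S 5.
Serial (axiom D): yes — every world has a successor (e.g. 0 S 0).
Reflexive (axiom T): yes — every world is S-related to itself.
So F validates K, K4; K45 would additionally require S to be Euclidean. The strongest is K4.

K4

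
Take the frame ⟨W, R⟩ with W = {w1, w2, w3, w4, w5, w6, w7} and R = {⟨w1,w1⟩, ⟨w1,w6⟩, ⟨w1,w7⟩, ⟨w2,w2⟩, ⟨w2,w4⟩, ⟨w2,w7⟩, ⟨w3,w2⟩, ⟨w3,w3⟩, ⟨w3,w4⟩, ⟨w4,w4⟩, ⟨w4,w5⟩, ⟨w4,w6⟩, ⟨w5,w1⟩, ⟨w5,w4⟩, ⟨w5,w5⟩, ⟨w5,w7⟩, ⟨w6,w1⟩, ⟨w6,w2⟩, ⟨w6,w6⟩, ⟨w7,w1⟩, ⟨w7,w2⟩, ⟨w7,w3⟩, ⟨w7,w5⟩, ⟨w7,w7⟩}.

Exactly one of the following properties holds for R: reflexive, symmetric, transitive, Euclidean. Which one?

reflexive

Reflexive: yes — every world is R-related to itself.
Symmetric: no — w2 R w4 but not w4 R w2.
Transitive: no — w1 R w6 and w6 R w2, but not w1 R w2.
Euclidean: no — w1 R w6 and w1 R w7, but not w6 R w7.
Only reflexive holds.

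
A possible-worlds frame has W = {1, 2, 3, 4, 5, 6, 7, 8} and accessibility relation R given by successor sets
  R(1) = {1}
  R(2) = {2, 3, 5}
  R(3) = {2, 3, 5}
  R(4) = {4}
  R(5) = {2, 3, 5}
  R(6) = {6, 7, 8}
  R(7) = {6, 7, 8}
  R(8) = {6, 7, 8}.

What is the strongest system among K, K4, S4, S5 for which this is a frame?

S5

Transitive (axiom 4): yes — every two-step R-path is closed by a direct edge.
Reflexive (axiom T): yes — every world is R-related to itself.
Euclidean (axiom 5): yes — any two successors of a common world are R-related.
So F validates K, K4, S4, S5. The strongest is S5.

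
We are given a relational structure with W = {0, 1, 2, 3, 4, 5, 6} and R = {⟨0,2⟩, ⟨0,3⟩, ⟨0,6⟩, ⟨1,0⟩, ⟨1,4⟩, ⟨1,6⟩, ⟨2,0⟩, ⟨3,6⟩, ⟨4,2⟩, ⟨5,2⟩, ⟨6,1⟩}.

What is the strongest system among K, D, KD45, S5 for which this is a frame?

D

Serial (axiom D): yes — every world has a successor (e.g. 0 R 2).
Euclidean (axiom 5): no — 0 R 2 and 0 R 3, but not 2 R 3.
Transitive (axiom 4): no — 0 R 6 and 6 R 1, but not 0 R 1.
Reflexive (axiom T): no — 0 is not related to itself.
So F validates K, D; KD45 would additionally require R to be Euclidean and transitive. The strongest is D.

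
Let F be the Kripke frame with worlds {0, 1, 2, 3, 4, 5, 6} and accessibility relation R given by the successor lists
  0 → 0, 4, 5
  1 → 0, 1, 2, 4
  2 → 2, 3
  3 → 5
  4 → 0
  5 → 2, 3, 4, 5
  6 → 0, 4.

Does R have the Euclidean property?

No

Euclidean: no — 0 R 4 and 0 R 5, but not 4 R 5.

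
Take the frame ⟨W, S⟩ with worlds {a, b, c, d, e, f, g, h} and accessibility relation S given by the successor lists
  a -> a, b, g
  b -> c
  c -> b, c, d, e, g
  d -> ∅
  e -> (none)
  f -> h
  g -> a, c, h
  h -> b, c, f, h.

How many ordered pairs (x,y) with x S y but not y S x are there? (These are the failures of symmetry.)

6

Enumerating: (a,b), (c,d), (c,e), (g,h), (h,b), (h,c).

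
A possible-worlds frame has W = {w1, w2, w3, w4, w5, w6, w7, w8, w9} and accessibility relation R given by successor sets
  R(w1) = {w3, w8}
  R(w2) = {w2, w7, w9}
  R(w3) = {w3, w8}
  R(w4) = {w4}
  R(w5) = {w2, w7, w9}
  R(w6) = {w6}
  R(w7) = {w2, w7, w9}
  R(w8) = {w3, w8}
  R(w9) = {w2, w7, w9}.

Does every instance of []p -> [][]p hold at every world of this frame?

Yes

Axiom 4 corresponds to the accessibility relation being transitive.
Transitive: yes — every two-step R-path is closed by a direct edge.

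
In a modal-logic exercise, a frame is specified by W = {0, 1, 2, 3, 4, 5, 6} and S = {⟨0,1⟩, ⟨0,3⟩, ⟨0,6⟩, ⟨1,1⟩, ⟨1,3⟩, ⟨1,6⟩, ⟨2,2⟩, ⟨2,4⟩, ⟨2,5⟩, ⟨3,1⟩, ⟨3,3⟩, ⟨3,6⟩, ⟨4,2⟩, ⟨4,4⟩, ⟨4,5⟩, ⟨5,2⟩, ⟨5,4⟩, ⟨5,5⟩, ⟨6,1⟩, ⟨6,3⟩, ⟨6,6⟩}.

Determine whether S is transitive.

Yes

Transitive: yes — every two-step S-path is closed by a direct edge.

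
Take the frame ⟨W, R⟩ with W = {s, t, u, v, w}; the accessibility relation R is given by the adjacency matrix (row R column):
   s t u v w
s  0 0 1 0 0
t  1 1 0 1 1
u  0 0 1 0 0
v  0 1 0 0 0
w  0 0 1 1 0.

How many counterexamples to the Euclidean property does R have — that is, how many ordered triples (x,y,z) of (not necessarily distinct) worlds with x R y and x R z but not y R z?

Enumerating: (t,s,s), (t,s,t), (t,s,v), (t,s,w), (t,v,s), (t,v,v), (t,v,w), (t,w,s), (t,w,t), (t,w,w), (w,u,v), (w,v,u), (w,v,v).

13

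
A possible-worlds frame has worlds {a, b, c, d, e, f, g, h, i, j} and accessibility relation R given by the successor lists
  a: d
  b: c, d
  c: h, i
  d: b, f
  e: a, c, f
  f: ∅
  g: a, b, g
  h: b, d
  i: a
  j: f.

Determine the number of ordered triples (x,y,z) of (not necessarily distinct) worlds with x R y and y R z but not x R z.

Enumerating: (a,d,b), (a,d,f), (b,c,h), (b,c,i), (b,d,b), (b,d,f), (c,h,b), (c,h,d), (c,i,a), (d,b,c), (d,b,d), (e,a,d), … and 8 more.
Total: 20.

20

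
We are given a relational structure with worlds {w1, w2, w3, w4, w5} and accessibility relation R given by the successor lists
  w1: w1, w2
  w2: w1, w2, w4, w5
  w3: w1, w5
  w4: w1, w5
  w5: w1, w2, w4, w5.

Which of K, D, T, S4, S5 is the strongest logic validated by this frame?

Serial (axiom D): yes — every world has a successor (e.g. w1 R w1).
Reflexive (axiom T): no — w3 is not related to itself.
Transitive (axiom 4): no — w1 R w2 and w2 R w4, but not w1 R w4.
Euclidean (axiom 5): no — w2 R w1 and w2 R w4, but not w1 R w4.
So F validates K, D; T would additionally require R to be reflexive. The strongest is D.

D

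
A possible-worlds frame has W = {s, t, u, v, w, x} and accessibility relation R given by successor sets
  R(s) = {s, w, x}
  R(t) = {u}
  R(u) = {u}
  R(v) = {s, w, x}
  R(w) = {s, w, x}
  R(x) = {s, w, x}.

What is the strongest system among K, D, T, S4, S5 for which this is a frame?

D

Serial (axiom D): yes — every world has a successor (e.g. s R s).
Reflexive (axiom T): no — t is not related to itself.
Transitive (axiom 4): yes — every two-step R-path is closed by a direct edge.
Euclidean (axiom 5): yes — any two successors of a common world are R-related.
So F validates K, D; T would additionally require R to be reflexive. The strongest is D.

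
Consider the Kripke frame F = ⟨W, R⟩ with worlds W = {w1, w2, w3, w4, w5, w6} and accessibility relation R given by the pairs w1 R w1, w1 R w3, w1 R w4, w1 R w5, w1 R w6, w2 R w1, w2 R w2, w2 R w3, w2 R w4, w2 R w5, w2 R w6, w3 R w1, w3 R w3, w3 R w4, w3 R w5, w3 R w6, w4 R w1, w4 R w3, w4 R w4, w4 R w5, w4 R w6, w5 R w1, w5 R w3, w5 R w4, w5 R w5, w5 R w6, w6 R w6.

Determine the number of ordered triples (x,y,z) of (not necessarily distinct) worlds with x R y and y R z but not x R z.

R is transitive; there are no such tuples.

0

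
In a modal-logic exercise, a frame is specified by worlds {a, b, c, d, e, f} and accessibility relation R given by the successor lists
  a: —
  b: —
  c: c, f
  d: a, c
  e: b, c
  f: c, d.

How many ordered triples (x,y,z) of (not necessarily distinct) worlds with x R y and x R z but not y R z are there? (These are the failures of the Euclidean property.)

Enumerating: (c,f,f), (d,a,a), (d,a,c), (d,c,a), (e,b,b), (e,b,c), (e,c,b), (f,c,d), (f,d,d).

9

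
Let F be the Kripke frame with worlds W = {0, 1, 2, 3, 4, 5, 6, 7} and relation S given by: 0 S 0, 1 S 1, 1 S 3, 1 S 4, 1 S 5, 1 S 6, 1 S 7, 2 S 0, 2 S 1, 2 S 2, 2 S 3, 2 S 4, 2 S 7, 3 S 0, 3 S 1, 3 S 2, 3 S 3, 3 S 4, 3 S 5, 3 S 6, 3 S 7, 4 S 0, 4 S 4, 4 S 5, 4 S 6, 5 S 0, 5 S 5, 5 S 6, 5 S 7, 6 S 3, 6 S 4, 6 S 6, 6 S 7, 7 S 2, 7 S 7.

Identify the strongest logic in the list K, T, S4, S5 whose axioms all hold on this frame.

T

Reflexive (axiom T): yes — every world is S-related to itself.
Transitive (axiom 4): no — 1 S 3 and 3 S 0, but not 1 S 0.
Euclidean (axiom 5): no — 1 S 4 and 1 S 3, but not 4 S 3.
So F validates K, T; S4 would additionally require S to be transitive. The strongest is T.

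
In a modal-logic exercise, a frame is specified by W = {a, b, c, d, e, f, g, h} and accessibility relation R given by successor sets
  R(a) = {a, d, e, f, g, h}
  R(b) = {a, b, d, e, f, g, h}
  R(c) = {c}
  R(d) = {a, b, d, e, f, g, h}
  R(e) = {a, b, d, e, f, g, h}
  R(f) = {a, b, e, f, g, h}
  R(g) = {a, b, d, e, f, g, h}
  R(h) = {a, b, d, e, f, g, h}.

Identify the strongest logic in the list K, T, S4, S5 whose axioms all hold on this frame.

Reflexive (axiom T): yes — every world is R-related to itself.
Transitive (axiom 4): no — a R d and d R b, but not a R b.
Euclidean (axiom 5): no — a R f and a R d, but not f R d.
So F validates K, T; S4 would additionally require R to be transitive. The strongest is T.

T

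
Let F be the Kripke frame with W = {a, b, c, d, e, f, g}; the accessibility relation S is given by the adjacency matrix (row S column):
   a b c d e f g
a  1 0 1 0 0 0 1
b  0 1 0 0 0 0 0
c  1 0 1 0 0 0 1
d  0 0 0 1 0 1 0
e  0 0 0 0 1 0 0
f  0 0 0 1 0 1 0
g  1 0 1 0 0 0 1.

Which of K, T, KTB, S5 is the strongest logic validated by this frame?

S5

Reflexive (axiom T): yes — every world is S-related to itself.
Symmetric (axiom B): yes — every pair in S has its reverse in S.
Euclidean (axiom 5): yes — any two successors of a common world are S-related.
So F validates K, T, KTB, S5. The strongest is S5.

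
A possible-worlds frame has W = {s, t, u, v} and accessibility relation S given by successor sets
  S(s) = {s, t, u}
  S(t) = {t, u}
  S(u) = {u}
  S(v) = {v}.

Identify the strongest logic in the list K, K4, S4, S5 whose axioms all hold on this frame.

Transitive (axiom 4): yes — every two-step S-path is closed by a direct edge.
Reflexive (axiom T): yes — every world is S-related to itself.
Euclidean (axiom 5): no — s S u and s S t, but not u S t.
So F validates K, K4, S4; S5 would additionally require S to be Euclidean. The strongest is S4.

S4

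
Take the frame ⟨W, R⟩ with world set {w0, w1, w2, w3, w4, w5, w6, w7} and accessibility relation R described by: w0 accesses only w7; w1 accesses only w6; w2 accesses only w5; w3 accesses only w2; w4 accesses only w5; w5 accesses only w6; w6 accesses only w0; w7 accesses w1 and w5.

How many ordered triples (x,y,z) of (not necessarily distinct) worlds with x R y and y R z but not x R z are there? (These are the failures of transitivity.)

Enumerating: (w0,w7,w1), (w0,w7,w5), (w1,w6,w0), (w2,w5,w6), (w3,w2,w5), (w4,w5,w6), (w5,w6,w0), (w6,w0,w7), (w7,w1,w6), (w7,w5,w6).

10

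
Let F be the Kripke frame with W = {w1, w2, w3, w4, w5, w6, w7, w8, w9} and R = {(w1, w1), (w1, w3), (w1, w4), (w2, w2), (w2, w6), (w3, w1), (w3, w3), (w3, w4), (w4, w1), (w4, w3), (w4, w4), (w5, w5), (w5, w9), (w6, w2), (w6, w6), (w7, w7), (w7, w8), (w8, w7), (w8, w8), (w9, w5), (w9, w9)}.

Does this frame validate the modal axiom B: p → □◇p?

Axiom B corresponds to the accessibility relation being symmetric.
Symmetric: yes — every pair in R has its reverse in R.

Yes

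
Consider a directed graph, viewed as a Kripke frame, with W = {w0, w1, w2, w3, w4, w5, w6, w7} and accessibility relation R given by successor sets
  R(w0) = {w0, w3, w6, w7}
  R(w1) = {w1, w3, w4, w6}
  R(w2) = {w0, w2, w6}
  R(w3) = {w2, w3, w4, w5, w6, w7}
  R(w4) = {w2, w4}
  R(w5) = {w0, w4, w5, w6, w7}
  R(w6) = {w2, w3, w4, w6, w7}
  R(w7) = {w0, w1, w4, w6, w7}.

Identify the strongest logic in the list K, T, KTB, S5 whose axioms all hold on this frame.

Reflexive (axiom T): yes — every world is R-related to itself.
Symmetric (axiom B): no — w0 R w3 but not w3 R w0.
Euclidean (axiom 5): no — w0 R w7 and w0 R w3, but not w7 R w3.
So F validates K, T; KTB would additionally require R to be symmetric. The strongest is T.

T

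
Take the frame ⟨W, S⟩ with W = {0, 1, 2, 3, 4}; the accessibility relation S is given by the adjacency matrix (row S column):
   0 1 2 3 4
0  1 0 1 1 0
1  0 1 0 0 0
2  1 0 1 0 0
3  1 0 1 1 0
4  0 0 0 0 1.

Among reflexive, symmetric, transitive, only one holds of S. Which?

Reflexive: yes — every world is S-related to itself.
Symmetric: no — 3 S 2 but not 2 S 3.
Transitive: no — 2 S 0 and 0 S 3, but not 2 S 3.
Only reflexive holds.

reflexive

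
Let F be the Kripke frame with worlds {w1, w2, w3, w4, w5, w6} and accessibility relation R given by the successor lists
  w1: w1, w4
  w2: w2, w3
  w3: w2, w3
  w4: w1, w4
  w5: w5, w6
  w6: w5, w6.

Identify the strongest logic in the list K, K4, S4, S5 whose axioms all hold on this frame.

Transitive (axiom 4): yes — every two-step R-path is closed by a direct edge.
Reflexive (axiom T): yes — every world is R-related to itself.
Euclidean (axiom 5): yes — any two successors of a common world are R-related.
So F validates K, K4, S4, S5. The strongest is S5.

S5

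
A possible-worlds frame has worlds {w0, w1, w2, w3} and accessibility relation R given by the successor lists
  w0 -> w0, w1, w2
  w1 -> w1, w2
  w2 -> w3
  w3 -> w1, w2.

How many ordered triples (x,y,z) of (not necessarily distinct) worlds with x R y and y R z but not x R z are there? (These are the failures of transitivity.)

Enumerating: (w0,w2,w3), (w1,w2,w3), (w2,w3,w1), (w2,w3,w2), (w3,w2,w3).

5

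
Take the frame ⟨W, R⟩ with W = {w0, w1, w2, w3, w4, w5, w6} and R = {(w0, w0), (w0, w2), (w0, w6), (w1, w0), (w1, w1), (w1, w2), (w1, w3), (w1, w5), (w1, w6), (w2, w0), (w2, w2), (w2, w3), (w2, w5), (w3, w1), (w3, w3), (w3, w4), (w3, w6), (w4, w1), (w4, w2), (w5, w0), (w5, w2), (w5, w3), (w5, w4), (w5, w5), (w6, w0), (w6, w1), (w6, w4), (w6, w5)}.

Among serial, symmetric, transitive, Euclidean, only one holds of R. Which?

Serial: yes — every world has a successor (e.g. w0 R w0).
Symmetric: no — w1 R w0 but not w0 R w1.
Transitive: no — w0 R w2 and w2 R w3, but not w0 R w3.
Euclidean: no — w0 R w2 and w0 R w6, but not w2 R w6.
Only serial holds.

serial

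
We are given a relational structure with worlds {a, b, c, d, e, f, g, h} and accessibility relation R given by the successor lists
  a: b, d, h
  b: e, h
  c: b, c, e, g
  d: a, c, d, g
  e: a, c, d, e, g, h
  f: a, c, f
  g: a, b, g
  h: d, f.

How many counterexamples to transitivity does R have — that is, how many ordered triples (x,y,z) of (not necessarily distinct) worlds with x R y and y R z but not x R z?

40

Enumerating: (a,b,e), (a,d,a), (a,d,c), (a,d,g), (a,h,f), (b,e,a), (b,e,c), (b,e,d), (b,e,g), (b,h,d), (b,h,f), (c,b,h), … and 28 more.
Total: 40.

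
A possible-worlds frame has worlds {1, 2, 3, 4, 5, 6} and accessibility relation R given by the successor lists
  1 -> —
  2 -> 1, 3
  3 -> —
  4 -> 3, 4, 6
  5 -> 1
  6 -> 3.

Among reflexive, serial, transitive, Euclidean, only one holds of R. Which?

transitive

Reflexive: no — 1 is not related to itself.
Serial: no — 1 has no R-successor.
Transitive: yes — every two-step R-path is closed by a direct edge.
Euclidean: no — 2 R 1 and 2 R 3, but not 1 R 3.
Only transitive holds.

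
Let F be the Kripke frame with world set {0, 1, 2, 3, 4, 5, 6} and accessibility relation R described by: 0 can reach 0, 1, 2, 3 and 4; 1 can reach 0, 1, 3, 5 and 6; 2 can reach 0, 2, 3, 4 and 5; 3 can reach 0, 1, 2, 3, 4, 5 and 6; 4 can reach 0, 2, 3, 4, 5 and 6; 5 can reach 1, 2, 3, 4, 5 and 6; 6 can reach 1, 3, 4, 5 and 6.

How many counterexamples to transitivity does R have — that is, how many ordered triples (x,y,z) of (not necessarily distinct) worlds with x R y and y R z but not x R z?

34

Enumerating: (0,1,5), (0,1,6), (0,2,5), (0,3,5), (0,3,6), (0,4,5), (0,4,6), (1,0,2), (1,0,4), (1,3,2), (1,3,4), (1,5,2), … and 22 more.
Total: 34.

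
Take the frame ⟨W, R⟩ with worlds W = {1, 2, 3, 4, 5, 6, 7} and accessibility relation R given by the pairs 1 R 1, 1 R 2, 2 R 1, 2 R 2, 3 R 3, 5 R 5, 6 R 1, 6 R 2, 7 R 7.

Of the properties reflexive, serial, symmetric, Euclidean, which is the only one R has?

Euclidean

Reflexive: no — 4 is not related to itself.
Serial: no — 4 has no R-successor.
Symmetric: no — 6 R 1 but not 1 R 6.
Euclidean: yes — any two successors of a common world are R-related.
Only Euclidean holds.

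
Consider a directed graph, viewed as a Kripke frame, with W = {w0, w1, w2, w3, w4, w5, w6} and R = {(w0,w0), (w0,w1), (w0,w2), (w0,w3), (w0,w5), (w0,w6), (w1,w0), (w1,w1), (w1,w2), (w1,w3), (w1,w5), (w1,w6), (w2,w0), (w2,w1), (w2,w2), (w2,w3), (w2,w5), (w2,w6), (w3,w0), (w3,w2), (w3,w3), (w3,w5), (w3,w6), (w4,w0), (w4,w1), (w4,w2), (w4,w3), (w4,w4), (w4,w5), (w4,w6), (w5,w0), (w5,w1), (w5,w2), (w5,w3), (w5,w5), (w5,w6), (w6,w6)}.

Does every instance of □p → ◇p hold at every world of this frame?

The schema D characterises exactly the serial frames.
Serial: yes — every world has a successor (e.g. w0 R w0).

Yes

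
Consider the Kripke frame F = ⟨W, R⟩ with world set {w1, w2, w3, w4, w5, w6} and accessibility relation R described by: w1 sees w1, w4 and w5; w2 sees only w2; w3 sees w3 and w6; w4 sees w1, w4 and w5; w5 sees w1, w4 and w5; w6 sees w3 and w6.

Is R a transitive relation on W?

Yes

Transitive: yes — every two-step R-path is closed by a direct edge.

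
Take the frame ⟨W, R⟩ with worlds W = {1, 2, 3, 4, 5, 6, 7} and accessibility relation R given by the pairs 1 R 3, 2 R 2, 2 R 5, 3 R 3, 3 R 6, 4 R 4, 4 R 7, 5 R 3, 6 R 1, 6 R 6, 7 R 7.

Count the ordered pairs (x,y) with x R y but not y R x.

Enumerating: (1,3), (2,5), (3,6), (4,7), (5,3), (6,1).

6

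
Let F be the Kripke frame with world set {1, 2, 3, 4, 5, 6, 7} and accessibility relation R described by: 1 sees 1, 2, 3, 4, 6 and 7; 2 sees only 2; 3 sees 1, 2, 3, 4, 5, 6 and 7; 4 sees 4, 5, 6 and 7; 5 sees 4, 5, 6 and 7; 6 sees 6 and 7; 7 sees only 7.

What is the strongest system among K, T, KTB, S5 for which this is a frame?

Reflexive (axiom T): yes — every world is R-related to itself.
Symmetric (axiom B): no — 1 R 2 but not 2 R 1.
Euclidean (axiom 5): no — 1 R 2 and 1 R 3, but not 2 R 3.
So F validates K, T; KTB would additionally require R to be symmetric. The strongest is T.

T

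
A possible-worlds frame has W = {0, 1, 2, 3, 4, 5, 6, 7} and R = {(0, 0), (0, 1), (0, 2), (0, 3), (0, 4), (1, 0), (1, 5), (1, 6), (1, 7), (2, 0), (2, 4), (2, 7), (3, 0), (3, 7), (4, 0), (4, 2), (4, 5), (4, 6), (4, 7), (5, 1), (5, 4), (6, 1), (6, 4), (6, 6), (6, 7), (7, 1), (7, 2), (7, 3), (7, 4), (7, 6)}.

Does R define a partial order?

Reflexive: no — 1 is not related to itself.
Transitive: no — 0 R 1 and 1 R 5, but not 0 R 5.
Antisymmetric: no — 0 R 1 and 1 R 0 with 0 ≠ 1.
So R is not a partial order.

No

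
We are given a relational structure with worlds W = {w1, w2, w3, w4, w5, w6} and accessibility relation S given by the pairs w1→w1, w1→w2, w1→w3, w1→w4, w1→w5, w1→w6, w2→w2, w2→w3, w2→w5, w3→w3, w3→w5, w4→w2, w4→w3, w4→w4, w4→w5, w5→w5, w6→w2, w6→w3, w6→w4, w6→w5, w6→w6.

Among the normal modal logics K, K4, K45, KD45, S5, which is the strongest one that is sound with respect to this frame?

Transitive (axiom 4): yes — every two-step S-path is closed by a direct edge.
Euclidean (axiom 5): no — w1 S w2 and w1 S w4, but not w2 S w4.
Serial (axiom D): yes — every world has a successor (e.g. w1 S w1).
Reflexive (axiom T): yes — every world is S-related to itself.
So F validates K, K4; K45 would additionally require S to be Euclidean. The strongest is K4.

K4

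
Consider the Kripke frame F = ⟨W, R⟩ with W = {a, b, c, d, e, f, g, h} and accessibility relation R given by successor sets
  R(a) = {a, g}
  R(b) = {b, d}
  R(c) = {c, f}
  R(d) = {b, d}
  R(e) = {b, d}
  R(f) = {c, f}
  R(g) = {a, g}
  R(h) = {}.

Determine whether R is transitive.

Transitive: yes — every two-step R-path is closed by a direct edge.

Yes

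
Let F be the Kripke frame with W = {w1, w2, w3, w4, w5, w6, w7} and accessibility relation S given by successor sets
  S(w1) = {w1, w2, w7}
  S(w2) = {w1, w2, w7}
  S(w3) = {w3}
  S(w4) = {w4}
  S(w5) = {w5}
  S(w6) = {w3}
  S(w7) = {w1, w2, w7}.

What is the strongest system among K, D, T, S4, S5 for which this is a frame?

D

Serial (axiom D): yes — every world has a successor (e.g. w1 S w1).
Reflexive (axiom T): no — w6 is not related to itself.
Transitive (axiom 4): yes — every two-step S-path is closed by a direct edge.
Euclidean (axiom 5): yes — any two successors of a common world are S-related.
So F validates K, D; T would additionally require S to be reflexive. The strongest is D.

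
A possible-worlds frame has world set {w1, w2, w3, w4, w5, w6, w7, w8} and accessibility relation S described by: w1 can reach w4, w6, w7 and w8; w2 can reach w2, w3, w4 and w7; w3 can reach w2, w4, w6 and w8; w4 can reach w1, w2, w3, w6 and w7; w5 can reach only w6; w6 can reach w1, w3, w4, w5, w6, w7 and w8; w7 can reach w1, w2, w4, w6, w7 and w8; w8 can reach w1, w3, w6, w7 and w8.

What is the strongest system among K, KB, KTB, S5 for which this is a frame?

KB

Symmetric (axiom B): yes — every pair in S has its reverse in S.
Reflexive (axiom T): no — w1 is not related to itself.
Euclidean (axiom 5): no — w1 S w4 and w1 S w8, but not w4 S w8.
So F validates K, KB; KTB would additionally require S to be reflexive. The strongest is KB.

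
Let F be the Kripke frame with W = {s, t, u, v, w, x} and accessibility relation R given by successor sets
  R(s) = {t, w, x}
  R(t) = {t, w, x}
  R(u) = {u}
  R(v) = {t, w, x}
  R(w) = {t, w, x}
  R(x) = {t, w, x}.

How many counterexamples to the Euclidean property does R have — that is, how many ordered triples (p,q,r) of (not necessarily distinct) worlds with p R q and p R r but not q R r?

R is Euclidean; there are no such tuples.

0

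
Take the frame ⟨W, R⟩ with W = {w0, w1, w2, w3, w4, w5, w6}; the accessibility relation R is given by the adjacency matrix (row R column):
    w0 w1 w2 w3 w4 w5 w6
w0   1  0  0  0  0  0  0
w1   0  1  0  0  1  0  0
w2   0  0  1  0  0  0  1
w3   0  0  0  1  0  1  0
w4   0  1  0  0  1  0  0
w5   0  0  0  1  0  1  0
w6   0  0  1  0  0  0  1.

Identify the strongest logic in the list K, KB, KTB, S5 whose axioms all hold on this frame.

S5

Symmetric (axiom B): yes — every pair in R has its reverse in R.
Reflexive (axiom T): yes — every world is R-related to itself.
Euclidean (axiom 5): yes — any two successors of a common world are R-related.
So F validates K, KB, KTB, S5. The strongest is S5.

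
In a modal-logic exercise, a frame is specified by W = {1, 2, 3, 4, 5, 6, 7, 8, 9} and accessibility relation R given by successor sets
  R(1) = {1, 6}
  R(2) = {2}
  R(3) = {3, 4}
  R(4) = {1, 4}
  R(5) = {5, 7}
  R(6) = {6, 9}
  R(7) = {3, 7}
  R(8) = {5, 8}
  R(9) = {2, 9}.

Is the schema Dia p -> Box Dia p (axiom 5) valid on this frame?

By correspondence theory, 5 is valid on a frame iff R is Euclidean.
Euclidean: no — 1 R 6 and 1 R 1, but not 6 R 1.

No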